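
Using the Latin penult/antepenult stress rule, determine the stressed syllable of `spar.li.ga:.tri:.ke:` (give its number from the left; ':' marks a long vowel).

4

Classical Latin: stress the penult if heavy (long vowel or closed), else the antepenult.
Weights: 3 ga: H, 4 tri: H, 5 ke: H.
The penult (syllable 4, tri:) is heavy, so it takes stress.
Stress on syllable 4: spar.li.ga:.ˈtri:.ke:.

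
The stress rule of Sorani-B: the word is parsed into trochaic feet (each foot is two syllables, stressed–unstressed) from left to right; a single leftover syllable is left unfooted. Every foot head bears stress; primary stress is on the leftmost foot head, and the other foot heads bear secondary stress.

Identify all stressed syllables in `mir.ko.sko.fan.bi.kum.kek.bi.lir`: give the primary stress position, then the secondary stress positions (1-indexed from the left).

primary 1, secondary 3, 5, 7

Parse left to right into trochaic (ˈσσ) feet: (ˈmir.ko) (ˈsko.fan) (ˈbi.kum) (ˈkek.bi) lir. Syllable 9 is left unfooted.
Foot heads (stressed positions): 1, 3, 5, 7.
End Rule Leftmost: primary stress on the leftmost head = syllable 1.
Secondary stress on 3, 5, 7: ˈmir.ko.ˌsko.fan.ˌbi.kum.ˌkek.bi.lir.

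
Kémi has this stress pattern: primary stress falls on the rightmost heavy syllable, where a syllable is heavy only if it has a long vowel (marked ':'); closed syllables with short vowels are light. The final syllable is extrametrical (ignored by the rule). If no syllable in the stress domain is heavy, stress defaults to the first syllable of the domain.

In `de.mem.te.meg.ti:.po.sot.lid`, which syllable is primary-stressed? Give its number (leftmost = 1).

5

The final syllable (8, lid) is extrametrical; the stress domain is syllables 1–7.
Weights: 1 de L, 2 mem L, 3 te L, 4 meg L, 5 ti: H, 6 po L, 7 sot L.
Heavy syllables in the domain: 5. The rightmost is syllable 5 (ti:).
Primary stress: syllable 5 → de.mem.te.meg.ˈti:.po.sot.lid.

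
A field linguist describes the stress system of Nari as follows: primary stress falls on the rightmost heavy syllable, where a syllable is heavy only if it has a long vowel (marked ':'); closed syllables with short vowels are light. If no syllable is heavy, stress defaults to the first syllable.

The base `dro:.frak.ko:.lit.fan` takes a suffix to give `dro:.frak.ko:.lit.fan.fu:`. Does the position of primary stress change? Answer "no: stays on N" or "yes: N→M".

Base `dro:.frak.ko:.lit.fan` (5 syllables):
  Weights: 1 dro: H, 2 frak L, 3 ko: H, 4 lit L, 5 fan L.
  Heavy syllables in the domain: 1, 3. The rightmost is syllable 3 (ko:).
  → primary stress on syllable 3.
Suffixed `dro:.frak.ko:.lit.fan.fu:` (6 syllables):
  Weights: 1 dro: H, 2 frak L, 3 ko: H, 4 lit L, 5 fan L, 6 fu: H.
  Heavy syllables in the domain: 1, 3, 6. The rightmost is syllable 6 (fu:).
  → primary stress on syllable 6.

yes: 3→6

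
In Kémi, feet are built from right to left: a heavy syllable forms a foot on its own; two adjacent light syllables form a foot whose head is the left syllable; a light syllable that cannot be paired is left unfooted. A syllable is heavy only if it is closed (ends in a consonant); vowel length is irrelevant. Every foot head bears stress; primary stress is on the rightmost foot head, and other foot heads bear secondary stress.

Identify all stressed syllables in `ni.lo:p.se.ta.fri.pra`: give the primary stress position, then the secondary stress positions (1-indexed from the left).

Weights: 1 ni L, 2 lo:p H, 3 se L, 4 ta L, 5 fri L, 6 pra L.
Parse right to left (heavy = foot alone; LL = one foot; stranded L unfooted): ni (ˈlo:p) (ˈse.ta) (ˈfri.pra).
Foot heads: 2, 3, 5.
Primary stress on the rightmost head = syllable 5.
Secondary stress on 2, 3: ni.ˌlo:p.ˌse.ta.ˈfri.pra.

primary 5, secondary 2, 3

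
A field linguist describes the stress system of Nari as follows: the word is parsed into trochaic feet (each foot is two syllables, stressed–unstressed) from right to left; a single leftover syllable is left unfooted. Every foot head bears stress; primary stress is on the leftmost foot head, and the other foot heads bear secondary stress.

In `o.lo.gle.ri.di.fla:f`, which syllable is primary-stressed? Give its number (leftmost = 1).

Parse right to left into trochaic (ˈσσ) feet: (ˈo.lo) (ˈgle.ri) (ˈdi.fla:f).
Foot heads (stressed positions): 1, 3, 5.
End Rule Leftmost: primary stress on the leftmost head = syllable 1.
Primary stress: syllable 1 → ˈo.lo.gle.ri.di.fla:f.

1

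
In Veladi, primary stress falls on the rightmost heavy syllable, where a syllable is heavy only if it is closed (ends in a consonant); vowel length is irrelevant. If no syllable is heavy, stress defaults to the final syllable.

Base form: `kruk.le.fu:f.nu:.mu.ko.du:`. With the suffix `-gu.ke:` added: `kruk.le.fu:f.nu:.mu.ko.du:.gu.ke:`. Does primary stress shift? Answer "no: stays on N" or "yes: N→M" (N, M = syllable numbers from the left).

no: stays on 3

Base `kruk.le.fu:f.nu:.mu.ko.du:` (7 syllables):
  Weights: 1 kruk H, 2 le L, 3 fu:f H, 4 nu: L, 5 mu L, 6 ko L, 7 du: L.
  Heavy syllables in the domain: 1, 3. The rightmost is syllable 3 (fu:f).
  → primary stress on syllable 3.
Suffixed `kruk.le.fu:f.nu:.mu.ko.du:.gu.ke:` (9 syllables):
  Weights: 1 kruk H, 2 le L, 3 fu:f H, 4 nu: L, 5 mu L, 6 ko L, 7 du: L, 8 gu L, 9 ke: L.
  Heavy syllables in the domain: 1, 3. The rightmost is syllable 3 (fu:f).
  → primary stress on syllable 3.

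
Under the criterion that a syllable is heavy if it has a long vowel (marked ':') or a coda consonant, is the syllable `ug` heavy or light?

heavy

`ug`: short vowel, closed (coda /g/). Closed → heavy.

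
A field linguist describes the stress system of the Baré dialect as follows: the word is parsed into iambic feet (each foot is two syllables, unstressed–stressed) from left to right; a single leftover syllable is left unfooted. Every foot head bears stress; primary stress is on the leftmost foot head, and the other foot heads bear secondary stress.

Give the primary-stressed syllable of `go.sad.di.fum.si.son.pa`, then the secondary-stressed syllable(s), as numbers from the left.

Parse left to right into iambic (σˈσ) feet: (go.ˈsad) (di.ˈfum) (si.ˈson) pa. Syllable 7 is left unfooted.
Foot heads (stressed positions): 2, 4, 6.
End Rule Leftmost: primary stress on the leftmost head = syllable 2.
Secondary stress on 4, 6: go.ˈsad.di.ˌfum.si.ˌson.pa.

primary 2, secondary 4, 6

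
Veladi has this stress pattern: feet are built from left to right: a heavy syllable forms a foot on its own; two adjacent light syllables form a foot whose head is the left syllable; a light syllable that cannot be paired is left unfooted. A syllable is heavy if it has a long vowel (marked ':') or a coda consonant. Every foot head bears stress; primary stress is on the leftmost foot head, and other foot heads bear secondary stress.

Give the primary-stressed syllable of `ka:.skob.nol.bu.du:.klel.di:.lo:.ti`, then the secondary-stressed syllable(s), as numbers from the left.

Weights: 1 ka: H, 2 skob H, 3 nol H, 4 bu L, 5 du: H, 6 klel H, 7 di: H, 8 lo: H, 9 ti L.
Parse left to right (heavy = foot alone; LL = one foot; stranded L unfooted): (ˈka:) (ˈskob) (ˈnol) bu (ˈdu:) (ˈklel) (ˈdi:) (ˈlo:) ti.
Foot heads: 1, 2, 3, 5, 6, 7, 8.
Primary stress on the leftmost head = syllable 1.
Secondary stress on 2, 3, 5, 6, 7, 8: ˈka:.ˌskob.ˌnol.bu.ˌdu:.ˌklel.ˌdi:.ˌlo:.ti.

primary 1, secondary 2, 3, 5, 6, 7, 8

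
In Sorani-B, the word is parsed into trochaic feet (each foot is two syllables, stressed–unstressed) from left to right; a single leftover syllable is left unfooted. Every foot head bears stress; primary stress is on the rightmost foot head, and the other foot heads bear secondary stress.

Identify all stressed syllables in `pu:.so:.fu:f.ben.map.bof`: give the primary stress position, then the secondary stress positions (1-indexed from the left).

primary 5, secondary 1, 3

Parse left to right into trochaic (ˈσσ) feet: (ˈpu:.so:) (ˈfu:f.ben) (ˈmap.bof).
Foot heads (stressed positions): 1, 3, 5.
End Rule Rightmost: primary stress on the rightmost head = syllable 5.
Secondary stress on 1, 3: ˌpu:.so:.ˌfu:f.ben.ˈmap.bof.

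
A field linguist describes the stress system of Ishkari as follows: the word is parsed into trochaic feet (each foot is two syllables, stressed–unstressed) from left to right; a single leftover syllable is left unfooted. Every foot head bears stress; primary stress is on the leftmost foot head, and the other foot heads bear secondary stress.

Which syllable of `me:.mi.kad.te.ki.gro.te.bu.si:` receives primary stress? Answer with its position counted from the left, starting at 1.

1

Parse left to right into trochaic (ˈσσ) feet: (ˈme:.mi) (ˈkad.te) (ˈki.gro) (ˈte.bu) si:. Syllable 9 is left unfooted.
Foot heads (stressed positions): 1, 3, 5, 7.
End Rule Leftmost: primary stress on the leftmost head = syllable 1.
Primary stress: syllable 1 → ˈme:.mi.kad.te.ki.gro.te.bu.si:.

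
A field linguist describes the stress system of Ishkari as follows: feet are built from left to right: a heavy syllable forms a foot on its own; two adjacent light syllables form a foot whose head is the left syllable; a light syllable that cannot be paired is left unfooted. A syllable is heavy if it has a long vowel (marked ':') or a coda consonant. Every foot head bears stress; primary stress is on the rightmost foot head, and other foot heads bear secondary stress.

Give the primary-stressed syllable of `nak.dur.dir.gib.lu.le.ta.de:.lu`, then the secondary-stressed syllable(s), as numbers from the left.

Weights: 1 nak H, 2 dur H, 3 dir H, 4 gib H, 5 lu L, 6 le L, 7 ta L, 8 de: H, 9 lu L.
Parse left to right (heavy = foot alone; LL = one foot; stranded L unfooted): (ˈnak) (ˈdur) (ˈdir) (ˈgib) (ˈlu.le) ta (ˈde:) lu.
Foot heads: 1, 2, 3, 4, 5, 8.
Primary stress on the rightmost head = syllable 8.
Secondary stress on 1, 2, 3, 4, 5: ˌnak.ˌdur.ˌdir.ˌgib.ˌlu.le.ta.ˈde:.lu.

primary 8, secondary 1, 2, 3, 4, 5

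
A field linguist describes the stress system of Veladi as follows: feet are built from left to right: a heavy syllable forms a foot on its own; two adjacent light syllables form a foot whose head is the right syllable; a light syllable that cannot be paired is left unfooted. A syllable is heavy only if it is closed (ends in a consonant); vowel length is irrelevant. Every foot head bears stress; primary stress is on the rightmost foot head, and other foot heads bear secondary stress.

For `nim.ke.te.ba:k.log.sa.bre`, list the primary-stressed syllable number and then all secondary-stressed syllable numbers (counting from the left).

Weights: 1 nim H, 2 ke L, 3 te L, 4 ba:k H, 5 log H, 6 sa L, 7 bre L.
Parse left to right (heavy = foot alone; LL = one foot; stranded L unfooted): (ˈnim) (ke.ˈte) (ˈba:k) (ˈlog) (sa.ˈbre).
Foot heads: 1, 3, 4, 5, 7.
Primary stress on the rightmost head = syllable 7.
Secondary stress on 1, 3, 4, 5: ˌnim.ke.ˌte.ˌba:k.ˌlog.sa.ˈbre.

primary 7, secondary 1, 3, 4, 5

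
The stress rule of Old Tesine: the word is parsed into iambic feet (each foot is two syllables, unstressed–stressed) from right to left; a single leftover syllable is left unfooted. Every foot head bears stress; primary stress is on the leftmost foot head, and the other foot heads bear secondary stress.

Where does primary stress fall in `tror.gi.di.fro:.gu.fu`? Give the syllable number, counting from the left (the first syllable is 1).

Parse right to left into iambic (σˈσ) feet: (tror.ˈgi) (di.ˈfro:) (gu.ˈfu).
Foot heads (stressed positions): 2, 4, 6.
End Rule Leftmost: primary stress on the leftmost head = syllable 2.
Primary stress: syllable 2 → tror.ˈgi.di.fro:.gu.fu.

2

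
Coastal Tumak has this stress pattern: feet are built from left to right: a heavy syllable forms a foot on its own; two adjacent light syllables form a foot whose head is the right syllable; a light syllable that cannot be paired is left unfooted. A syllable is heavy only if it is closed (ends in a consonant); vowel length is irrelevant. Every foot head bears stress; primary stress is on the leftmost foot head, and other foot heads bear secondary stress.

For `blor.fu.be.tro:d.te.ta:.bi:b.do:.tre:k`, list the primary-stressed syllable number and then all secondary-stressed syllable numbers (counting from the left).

primary 1, secondary 3, 4, 6, 7, 9

Weights: 1 blor H, 2 fu L, 3 be L, 4 tro:d H, 5 te L, 6 ta: L, 7 bi:b H, 8 do: L, 9 tre:k H.
Parse left to right (heavy = foot alone; LL = one foot; stranded L unfooted): (ˈblor) (fu.ˈbe) (ˈtro:d) (te.ˈta:) (ˈbi:b) do: (ˈtre:k).
Foot heads: 1, 3, 4, 6, 7, 9.
Primary stress on the leftmost head = syllable 1.
Secondary stress on 3, 4, 6, 7, 9: ˈblor.fu.ˌbe.ˌtro:d.te.ˌta:.ˌbi:b.do:.ˌtre:k.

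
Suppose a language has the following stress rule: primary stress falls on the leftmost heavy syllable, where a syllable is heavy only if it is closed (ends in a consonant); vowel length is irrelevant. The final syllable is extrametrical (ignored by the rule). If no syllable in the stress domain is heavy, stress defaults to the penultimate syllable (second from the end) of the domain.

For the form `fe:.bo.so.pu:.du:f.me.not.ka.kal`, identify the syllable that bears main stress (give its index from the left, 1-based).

The final syllable (9, kal) is extrametrical; the stress domain is syllables 1–8.
Weights: 1 fe: L, 2 bo L, 3 so L, 4 pu: L, 5 du:f H, 6 me L, 7 not H, 8 ka L.
Heavy syllables in the domain: 5, 7. The leftmost is syllable 5 (du:f).
Primary stress: syllable 5 → fe:.bo.so.pu:.ˈdu:f.me.not.ka.kal.

5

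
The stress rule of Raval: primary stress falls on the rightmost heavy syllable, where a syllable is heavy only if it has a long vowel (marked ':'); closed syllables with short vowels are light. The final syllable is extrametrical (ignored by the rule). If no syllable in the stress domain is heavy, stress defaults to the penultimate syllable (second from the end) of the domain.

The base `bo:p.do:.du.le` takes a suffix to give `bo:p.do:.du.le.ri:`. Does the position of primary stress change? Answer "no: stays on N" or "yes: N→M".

Base `bo:p.do:.du.le` (4 syllables):
  The final syllable (4, le) is extrametrical; the stress domain is syllables 1–3.
  Weights: 1 bo:p H, 2 do: H, 3 du L.
  Heavy syllables in the domain: 1, 2. The rightmost is syllable 2 (do:).
  → primary stress on syllable 2.
Suffixed `bo:p.do:.du.le.ri:` (5 syllables):
  The final syllable (5, ri:) is extrametrical; the stress domain is syllables 1–4.
  Weights: 1 bo:p H, 2 do: H, 3 du L, 4 le L.
  Heavy syllables in the domain: 1, 2. The rightmost is syllable 2 (do:).
  → primary stress on syllable 2.

no: stays on 2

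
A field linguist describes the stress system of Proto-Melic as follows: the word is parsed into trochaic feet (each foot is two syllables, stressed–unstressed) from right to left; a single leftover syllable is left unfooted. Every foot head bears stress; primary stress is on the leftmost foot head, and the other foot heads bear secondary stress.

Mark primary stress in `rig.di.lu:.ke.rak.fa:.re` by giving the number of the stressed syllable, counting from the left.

Parse right to left into trochaic (ˈσσ) feet: rig (ˈdi.lu:) (ˈke.rak) (ˈfa:.re). Syllable 1 is left unfooted.
Foot heads (stressed positions): 2, 4, 6.
End Rule Leftmost: primary stress on the leftmost head = syllable 2.
Primary stress: syllable 2 → rig.ˈdi.lu:.ke.rak.fa:.re.

2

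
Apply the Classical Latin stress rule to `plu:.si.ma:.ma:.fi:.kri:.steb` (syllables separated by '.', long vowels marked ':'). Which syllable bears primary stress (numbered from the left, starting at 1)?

Classical Latin: stress the penult if heavy (long vowel or closed), else the antepenult.
Weights: 5 fi: H, 6 kri: H, 7 steb H.
The penult (syllable 6, kri:) is heavy, so it takes stress.
Stress on syllable 6: plu:.si.ma:.ma:.fi:.ˈkri:.steb.

6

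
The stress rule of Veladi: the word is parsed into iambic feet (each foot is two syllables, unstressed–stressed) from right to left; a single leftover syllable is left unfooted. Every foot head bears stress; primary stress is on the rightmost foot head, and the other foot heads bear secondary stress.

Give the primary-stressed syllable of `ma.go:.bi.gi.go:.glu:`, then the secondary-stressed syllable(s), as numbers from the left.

Parse right to left into iambic (σˈσ) feet: (ma.ˈgo:) (bi.ˈgi) (go:.ˈglu:).
Foot heads (stressed positions): 2, 4, 6.
End Rule Rightmost: primary stress on the rightmost head = syllable 6.
Secondary stress on 2, 4: ma.ˌgo:.bi.ˌgi.go:.ˈglu:.

primary 6, secondary 2, 4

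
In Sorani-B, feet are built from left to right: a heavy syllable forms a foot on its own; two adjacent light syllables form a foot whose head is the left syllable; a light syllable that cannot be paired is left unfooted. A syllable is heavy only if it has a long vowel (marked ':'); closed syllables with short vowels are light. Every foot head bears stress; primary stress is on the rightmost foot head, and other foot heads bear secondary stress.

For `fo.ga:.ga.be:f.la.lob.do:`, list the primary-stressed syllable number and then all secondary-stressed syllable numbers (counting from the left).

primary 7, secondary 2, 4, 5

Weights: 1 fo L, 2 ga: H, 3 ga L, 4 be:f H, 5 la L, 6 lob L, 7 do: H.
Parse left to right (heavy = foot alone; LL = one foot; stranded L unfooted): fo (ˈga:) ga (ˈbe:f) (ˈla.lob) (ˈdo:).
Foot heads: 2, 4, 5, 7.
Primary stress on the rightmost head = syllable 7.
Secondary stress on 2, 4, 5: fo.ˌga:.ga.ˌbe:f.ˌla.lob.ˈdo:.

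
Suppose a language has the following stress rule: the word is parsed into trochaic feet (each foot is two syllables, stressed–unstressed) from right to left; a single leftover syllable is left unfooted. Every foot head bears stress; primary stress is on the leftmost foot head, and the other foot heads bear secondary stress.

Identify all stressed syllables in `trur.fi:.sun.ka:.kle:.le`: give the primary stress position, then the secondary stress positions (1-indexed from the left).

primary 1, secondary 3, 5

Parse right to left into trochaic (ˈσσ) feet: (ˈtrur.fi:) (ˈsun.ka:) (ˈkle:.le).
Foot heads (stressed positions): 1, 3, 5.
End Rule Leftmost: primary stress on the leftmost head = syllable 1.
Secondary stress on 3, 5: ˈtrur.fi:.ˌsun.ka:.ˌkle:.le.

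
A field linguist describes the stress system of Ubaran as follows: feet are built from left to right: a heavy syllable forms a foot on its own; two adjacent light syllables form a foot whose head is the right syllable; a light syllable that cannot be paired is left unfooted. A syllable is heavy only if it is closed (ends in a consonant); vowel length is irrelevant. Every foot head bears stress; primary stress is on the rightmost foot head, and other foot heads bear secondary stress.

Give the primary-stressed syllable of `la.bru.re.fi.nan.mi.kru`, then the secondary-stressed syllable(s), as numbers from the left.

Weights: 1 la L, 2 bru L, 3 re L, 4 fi L, 5 nan H, 6 mi L, 7 kru L.
Parse left to right (heavy = foot alone; LL = one foot; stranded L unfooted): (la.ˈbru) (re.ˈfi) (ˈnan) (mi.ˈkru).
Foot heads: 2, 4, 5, 7.
Primary stress on the rightmost head = syllable 7.
Secondary stress on 2, 4, 5: la.ˌbru.re.ˌfi.ˌnan.mi.ˈkru.

primary 7, secondary 2, 4, 5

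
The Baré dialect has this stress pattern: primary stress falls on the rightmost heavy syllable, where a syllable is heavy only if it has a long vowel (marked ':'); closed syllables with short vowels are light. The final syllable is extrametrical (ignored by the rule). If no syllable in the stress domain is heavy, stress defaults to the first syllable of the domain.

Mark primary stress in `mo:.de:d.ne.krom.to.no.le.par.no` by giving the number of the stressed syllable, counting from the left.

2

The final syllable (9, no) is extrametrical; the stress domain is syllables 1–8.
Weights: 1 mo: H, 2 de:d H, 3 ne L, 4 krom L, 5 to L, 6 no L, 7 le L, 8 par L.
Heavy syllables in the domain: 1, 2. The rightmost is syllable 2 (de:d).
Primary stress: syllable 2 → mo:.ˈde:d.ne.krom.to.no.le.par.no.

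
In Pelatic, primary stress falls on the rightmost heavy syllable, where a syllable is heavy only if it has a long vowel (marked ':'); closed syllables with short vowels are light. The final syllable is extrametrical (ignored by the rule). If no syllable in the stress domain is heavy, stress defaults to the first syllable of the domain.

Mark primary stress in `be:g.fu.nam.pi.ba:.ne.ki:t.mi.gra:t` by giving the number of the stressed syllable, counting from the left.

7

The final syllable (9, gra:t) is extrametrical; the stress domain is syllables 1–8.
Weights: 1 be:g H, 2 fu L, 3 nam L, 4 pi L, 5 ba: H, 6 ne L, 7 ki:t H, 8 mi L.
Heavy syllables in the domain: 1, 5, 7. The rightmost is syllable 7 (ki:t).
Primary stress: syllable 7 → be:g.fu.nam.pi.ba:.ne.ˈki:t.mi.gra:t.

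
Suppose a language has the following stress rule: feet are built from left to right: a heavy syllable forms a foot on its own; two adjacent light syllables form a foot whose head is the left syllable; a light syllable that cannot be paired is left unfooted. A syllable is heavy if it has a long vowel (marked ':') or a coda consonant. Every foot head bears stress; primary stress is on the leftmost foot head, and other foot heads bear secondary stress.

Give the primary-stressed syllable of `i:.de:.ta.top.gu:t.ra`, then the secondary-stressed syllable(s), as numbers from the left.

Weights: 1 i: H, 2 de: H, 3 ta L, 4 top H, 5 gu:t H, 6 ra L.
Parse left to right (heavy = foot alone; LL = one foot; stranded L unfooted): (ˈi:) (ˈde:) ta (ˈtop) (ˈgu:t) ra.
Foot heads: 1, 2, 4, 5.
Primary stress on the leftmost head = syllable 1.
Secondary stress on 2, 4, 5: ˈi:.ˌde:.ta.ˌtop.ˌgu:t.ra.

primary 1, secondary 2, 4, 5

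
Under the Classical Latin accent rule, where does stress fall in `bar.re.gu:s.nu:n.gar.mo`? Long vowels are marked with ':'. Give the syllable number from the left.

Classical Latin: stress the penult if heavy (long vowel or closed), else the antepenult.
Weights: 4 nu:n H, 5 gar H, 6 mo L.
The penult (syllable 5, gar) is heavy, so it takes stress.
Stress on syllable 5: bar.re.gu:s.nu:n.ˈgar.mo.

5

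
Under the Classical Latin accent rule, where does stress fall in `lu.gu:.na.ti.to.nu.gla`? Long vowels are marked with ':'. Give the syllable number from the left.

5

Classical Latin: stress the penult if heavy (long vowel or closed), else the antepenult.
Weights: 5 to L, 6 nu L, 7 gla L.
The penult (syllable 6, nu) is light, so stress falls on the antepenult (syllable 5, to).
Stress on syllable 5: lu.gu:.na.ti.ˈto.nu.gla.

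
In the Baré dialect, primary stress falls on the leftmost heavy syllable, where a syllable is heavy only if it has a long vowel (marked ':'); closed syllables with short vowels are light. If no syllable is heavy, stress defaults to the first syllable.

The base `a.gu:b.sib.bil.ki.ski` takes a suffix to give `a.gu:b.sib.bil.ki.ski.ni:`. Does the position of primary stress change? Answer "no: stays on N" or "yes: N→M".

Base `a.gu:b.sib.bil.ki.ski` (6 syllables):
  Weights: 1 a L, 2 gu:b H, 3 sib L, 4 bil L, 5 ki L, 6 ski L.
  Heavy syllables in the domain: 2. The leftmost is syllable 2 (gu:b).
  → primary stress on syllable 2.
Suffixed `a.gu:b.sib.bil.ki.ski.ni:` (7 syllables):
  Weights: 1 a L, 2 gu:b H, 3 sib L, 4 bil L, 5 ki L, 6 ski L, 7 ni: H.
  Heavy syllables in the domain: 2, 7. The leftmost is syllable 2 (gu:b).
  → primary stress on syllable 2.

no: stays on 2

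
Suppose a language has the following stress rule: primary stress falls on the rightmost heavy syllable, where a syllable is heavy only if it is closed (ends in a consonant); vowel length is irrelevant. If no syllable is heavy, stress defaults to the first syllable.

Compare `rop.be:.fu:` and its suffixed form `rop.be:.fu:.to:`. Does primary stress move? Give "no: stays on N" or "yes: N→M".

no: stays on 1

Base `rop.be:.fu:` (3 syllables):
  Weights: 1 rop H, 2 be: L, 3 fu: L.
  Heavy syllables in the domain: 1. The rightmost is syllable 1 (rop).
  → primary stress on syllable 1.
Suffixed `rop.be:.fu:.to:` (4 syllables):
  Weights: 1 rop H, 2 be: L, 3 fu: L, 4 to: L.
  Heavy syllables in the domain: 1. The rightmost is syllable 1 (rop).
  → primary stress on syllable 1.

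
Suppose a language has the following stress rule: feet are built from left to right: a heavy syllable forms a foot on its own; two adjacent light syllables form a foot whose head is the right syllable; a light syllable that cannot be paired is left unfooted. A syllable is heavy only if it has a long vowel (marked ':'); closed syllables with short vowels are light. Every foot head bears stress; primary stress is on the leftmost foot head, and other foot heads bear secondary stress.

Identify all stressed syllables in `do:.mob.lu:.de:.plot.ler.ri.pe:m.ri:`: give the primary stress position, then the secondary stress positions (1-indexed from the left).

Weights: 1 do: H, 2 mob L, 3 lu: H, 4 de: H, 5 plot L, 6 ler L, 7 ri L, 8 pe:m H, 9 ri: H.
Parse left to right (heavy = foot alone; LL = one foot; stranded L unfooted): (ˈdo:) mob (ˈlu:) (ˈde:) (plot.ˈler) ri (ˈpe:m) (ˈri:).
Foot heads: 1, 3, 4, 6, 8, 9.
Primary stress on the leftmost head = syllable 1.
Secondary stress on 3, 4, 6, 8, 9: ˈdo:.mob.ˌlu:.ˌde:.plot.ˌler.ri.ˌpe:m.ˌri:.

primary 1, secondary 3, 4, 6, 8, 9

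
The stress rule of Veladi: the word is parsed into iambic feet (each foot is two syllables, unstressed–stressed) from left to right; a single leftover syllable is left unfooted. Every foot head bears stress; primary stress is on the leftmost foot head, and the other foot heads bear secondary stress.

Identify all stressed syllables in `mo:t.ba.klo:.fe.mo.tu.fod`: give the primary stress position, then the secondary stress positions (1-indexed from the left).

Parse left to right into iambic (σˈσ) feet: (mo:t.ˈba) (klo:.ˈfe) (mo.ˈtu) fod. Syllable 7 is left unfooted.
Foot heads (stressed positions): 2, 4, 6.
End Rule Leftmost: primary stress on the leftmost head = syllable 2.
Secondary stress on 4, 6: mo:t.ˈba.klo:.ˌfe.mo.ˌtu.fod.

primary 2, secondary 4, 6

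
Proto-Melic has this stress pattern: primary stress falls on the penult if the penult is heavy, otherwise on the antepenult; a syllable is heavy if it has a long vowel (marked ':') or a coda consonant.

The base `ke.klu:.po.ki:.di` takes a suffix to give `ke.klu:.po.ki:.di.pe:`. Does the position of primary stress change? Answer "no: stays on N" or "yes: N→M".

Base `ke.klu:.po.ki:.di` (5 syllables):
  Weights: 3 po L, 4 ki: H, 5 di L.
  The penult (syllable 4, ki:) is heavy, so it takes stress.
  → primary stress on syllable 4.
Suffixed `ke.klu:.po.ki:.di.pe:` (6 syllables):
  Weights: 4 ki: H, 5 di L, 6 pe: H.
  The penult (syllable 5, di) is light, so stress falls on the antepenult (syllable 4, ki:).
  → primary stress on syllable 4.

no: stays on 4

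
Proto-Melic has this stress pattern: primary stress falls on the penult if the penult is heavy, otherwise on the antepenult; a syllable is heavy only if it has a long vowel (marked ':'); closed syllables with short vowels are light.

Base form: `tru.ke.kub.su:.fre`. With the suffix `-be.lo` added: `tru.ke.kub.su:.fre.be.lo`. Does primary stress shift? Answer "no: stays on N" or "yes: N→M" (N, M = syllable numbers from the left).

Base `tru.ke.kub.su:.fre` (5 syllables):
  Weights: 3 kub L, 4 su: H, 5 fre L.
  The penult (syllable 4, su:) is heavy, so it takes stress.
  → primary stress on syllable 4.
Suffixed `tru.ke.kub.su:.fre.be.lo` (7 syllables):
  Weights: 5 fre L, 6 be L, 7 lo L.
  The penult (syllable 6, be) is light, so stress falls on the antepenult (syllable 5, fre).
  → primary stress on syllable 5.

yes: 4→5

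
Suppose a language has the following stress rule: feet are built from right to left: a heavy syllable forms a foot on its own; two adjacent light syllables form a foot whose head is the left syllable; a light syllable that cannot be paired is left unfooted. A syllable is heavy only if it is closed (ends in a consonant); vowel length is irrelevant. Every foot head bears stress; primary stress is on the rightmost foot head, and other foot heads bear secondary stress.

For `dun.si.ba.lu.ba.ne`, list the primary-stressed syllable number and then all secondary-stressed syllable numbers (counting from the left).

primary 5, secondary 1, 3

Weights: 1 dun H, 2 si L, 3 ba L, 4 lu L, 5 ba L, 6 ne L.
Parse right to left (heavy = foot alone; LL = one foot; stranded L unfooted): (ˈdun) si (ˈba.lu) (ˈba.ne).
Foot heads: 1, 3, 5.
Primary stress on the rightmost head = syllable 5.
Secondary stress on 1, 3: ˌdun.si.ˌba.lu.ˈba.ne.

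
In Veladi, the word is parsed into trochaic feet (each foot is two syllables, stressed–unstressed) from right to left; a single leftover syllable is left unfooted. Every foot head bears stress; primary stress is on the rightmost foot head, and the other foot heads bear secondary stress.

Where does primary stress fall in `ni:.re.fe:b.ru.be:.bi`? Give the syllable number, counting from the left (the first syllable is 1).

Parse right to left into trochaic (ˈσσ) feet: (ˈni:.re) (ˈfe:b.ru) (ˈbe:.bi).
Foot heads (stressed positions): 1, 3, 5.
End Rule Rightmost: primary stress on the rightmost head = syllable 5.
Primary stress: syllable 5 → ni:.re.fe:b.ru.ˈbe:.bi.

5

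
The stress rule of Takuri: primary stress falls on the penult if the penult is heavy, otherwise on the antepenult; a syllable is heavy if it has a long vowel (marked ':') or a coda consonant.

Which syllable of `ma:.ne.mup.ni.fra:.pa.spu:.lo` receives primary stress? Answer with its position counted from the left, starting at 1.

Weights: 6 pa L, 7 spu: H, 8 lo L.
The penult (syllable 7, spu:) is heavy, so it takes stress.
Primary stress: syllable 7 → ma:.ne.mup.ni.fra:.pa.ˈspu:.lo.

7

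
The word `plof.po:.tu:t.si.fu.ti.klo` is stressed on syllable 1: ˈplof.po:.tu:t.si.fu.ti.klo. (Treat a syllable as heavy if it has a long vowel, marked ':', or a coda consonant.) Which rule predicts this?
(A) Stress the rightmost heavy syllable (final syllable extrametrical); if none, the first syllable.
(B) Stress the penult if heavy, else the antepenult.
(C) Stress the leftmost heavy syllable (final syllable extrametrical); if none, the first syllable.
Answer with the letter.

C

Rule A → syllable 3 (observed: 1).
Rule B → syllable 5 (observed: 1).
Rule C → syllable 1 ✓.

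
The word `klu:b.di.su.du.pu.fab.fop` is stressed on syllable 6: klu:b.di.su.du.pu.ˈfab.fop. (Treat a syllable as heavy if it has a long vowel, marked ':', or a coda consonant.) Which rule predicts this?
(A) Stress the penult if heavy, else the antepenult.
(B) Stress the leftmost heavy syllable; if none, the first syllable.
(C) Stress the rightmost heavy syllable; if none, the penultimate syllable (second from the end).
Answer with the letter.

Rule A → syllable 6 ✓.
Rule B → syllable 1 (observed: 6).
Rule C → syllable 7 (observed: 6).

A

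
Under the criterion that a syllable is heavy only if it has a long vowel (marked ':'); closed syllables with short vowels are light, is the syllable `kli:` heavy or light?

`kli:`: long vowel, open (no coda). Long vowel → heavy.

heavy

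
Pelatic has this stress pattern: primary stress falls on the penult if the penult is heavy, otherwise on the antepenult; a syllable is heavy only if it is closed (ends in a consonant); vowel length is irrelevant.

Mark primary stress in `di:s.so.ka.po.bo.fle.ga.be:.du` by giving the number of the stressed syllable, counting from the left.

7

Weights: 7 ga L, 8 be: L, 9 du L.
The penult (syllable 8, be:) is light, so stress falls on the antepenult (syllable 7, ga).
Primary stress: syllable 7 → di:s.so.ka.po.bo.fle.ˈga.be:.du.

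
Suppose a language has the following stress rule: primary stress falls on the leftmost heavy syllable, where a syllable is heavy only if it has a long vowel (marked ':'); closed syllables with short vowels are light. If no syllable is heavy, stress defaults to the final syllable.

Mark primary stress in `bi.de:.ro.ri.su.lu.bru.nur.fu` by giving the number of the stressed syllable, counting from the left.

2

Weights: 1 bi L, 2 de: H, 3 ro L, 4 ri L, 5 su L, 6 lu L, 7 bru L, 8 nur L, 9 fu L.
Heavy syllables in the domain: 2. The leftmost is syllable 2 (de:).
Primary stress: syllable 2 → bi.ˈde:.ro.ri.su.lu.bru.nur.fu.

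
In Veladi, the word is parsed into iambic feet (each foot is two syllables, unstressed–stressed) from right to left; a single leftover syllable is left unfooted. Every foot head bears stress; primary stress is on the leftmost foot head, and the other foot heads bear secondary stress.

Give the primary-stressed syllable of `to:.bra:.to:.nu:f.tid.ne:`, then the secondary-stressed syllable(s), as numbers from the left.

Parse right to left into iambic (σˈσ) feet: (to:.ˈbra:) (to:.ˈnu:f) (tid.ˈne:).
Foot heads (stressed positions): 2, 4, 6.
End Rule Leftmost: primary stress on the leftmost head = syllable 2.
Secondary stress on 4, 6: to:.ˈbra:.to:.ˌnu:f.tid.ˌne:.

primary 2, secondary 4, 6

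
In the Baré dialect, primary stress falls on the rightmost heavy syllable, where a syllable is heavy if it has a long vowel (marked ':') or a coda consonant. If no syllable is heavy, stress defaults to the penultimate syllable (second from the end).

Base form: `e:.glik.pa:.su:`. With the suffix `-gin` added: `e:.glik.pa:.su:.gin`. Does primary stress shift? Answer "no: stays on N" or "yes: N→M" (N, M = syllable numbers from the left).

Base `e:.glik.pa:.su:` (4 syllables):
  Weights: 1 e: H, 2 glik H, 3 pa: H, 4 su: H.
  Heavy syllables in the domain: 1, 2, 3, 4. The rightmost is syllable 4 (su:).
  → primary stress on syllable 4.
Suffixed `e:.glik.pa:.su:.gin` (5 syllables):
  Weights: 1 e: H, 2 glik H, 3 pa: H, 4 su: H, 5 gin H.
  Heavy syllables in the domain: 1, 2, 3, 4, 5. The rightmost is syllable 5 (gin).
  → primary stress on syllable 5.

yes: 4→5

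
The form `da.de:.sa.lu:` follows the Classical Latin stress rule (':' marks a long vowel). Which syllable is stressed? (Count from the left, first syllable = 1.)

2

Classical Latin: stress the penult if heavy (long vowel or closed), else the antepenult.
Weights: 2 de: H, 3 sa L, 4 lu: H.
The penult (syllable 3, sa) is light, so stress falls on the antepenult (syllable 2, de:).
Stress on syllable 2: da.ˈde:.sa.lu:.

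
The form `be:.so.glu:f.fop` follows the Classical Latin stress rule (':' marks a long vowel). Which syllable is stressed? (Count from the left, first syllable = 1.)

Classical Latin: stress the penult if heavy (long vowel or closed), else the antepenult.
Weights: 2 so L, 3 glu:f H, 4 fop H.
The penult (syllable 3, glu:f) is heavy, so it takes stress.
Stress on syllable 3: be:.so.ˈglu:f.fop.

3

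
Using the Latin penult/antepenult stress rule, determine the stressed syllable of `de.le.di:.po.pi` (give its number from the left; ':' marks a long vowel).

Classical Latin: stress the penult if heavy (long vowel or closed), else the antepenult.
Weights: 3 di: H, 4 po L, 5 pi L.
The penult (syllable 4, po) is light, so stress falls on the antepenult (syllable 3, di:).
Stress on syllable 3: de.le.ˈdi:.po.pi.

3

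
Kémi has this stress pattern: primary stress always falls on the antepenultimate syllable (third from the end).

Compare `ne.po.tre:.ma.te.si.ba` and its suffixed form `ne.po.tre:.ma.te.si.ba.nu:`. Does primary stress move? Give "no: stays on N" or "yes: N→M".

yes: 5→6

Base `ne.po.tre:.ma.te.si.ba` (7 syllables):
  The word has 7 syllables; the antepenultimate syllable (third from the end) is syllable 5 (te).
  → primary stress on syllable 5.
Suffixed `ne.po.tre:.ma.te.si.ba.nu:` (8 syllables):
  The word has 8 syllables; the antepenultimate syllable (third from the end) is syllable 6 (si).
  → primary stress on syllable 6.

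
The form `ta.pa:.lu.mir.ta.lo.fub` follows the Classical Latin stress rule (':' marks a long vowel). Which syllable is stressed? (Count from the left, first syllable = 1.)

5

Classical Latin: stress the penult if heavy (long vowel or closed), else the antepenult.
Weights: 5 ta L, 6 lo L, 7 fub H.
The penult (syllable 6, lo) is light, so stress falls on the antepenult (syllable 5, ta).
Stress on syllable 5: ta.pa:.lu.mir.ˈta.lo.fub.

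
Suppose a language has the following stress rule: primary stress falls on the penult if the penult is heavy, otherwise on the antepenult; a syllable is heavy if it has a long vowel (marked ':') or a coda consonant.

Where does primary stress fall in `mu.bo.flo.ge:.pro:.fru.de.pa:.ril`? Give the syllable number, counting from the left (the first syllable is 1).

8

Weights: 7 de L, 8 pa: H, 9 ril H.
The penult (syllable 8, pa:) is heavy, so it takes stress.
Primary stress: syllable 8 → mu.bo.flo.ge:.pro:.fru.de.ˈpa:.ril.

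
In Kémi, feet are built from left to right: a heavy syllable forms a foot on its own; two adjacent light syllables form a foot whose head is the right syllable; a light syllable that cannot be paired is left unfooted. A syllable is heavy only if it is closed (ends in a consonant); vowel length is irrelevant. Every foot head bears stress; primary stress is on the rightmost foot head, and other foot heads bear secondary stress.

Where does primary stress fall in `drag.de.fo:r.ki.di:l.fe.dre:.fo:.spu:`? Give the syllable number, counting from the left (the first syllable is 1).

9

Weights: 1 drag H, 2 de L, 3 fo:r H, 4 ki L, 5 di:l H, 6 fe L, 7 dre: L, 8 fo: L, 9 spu: L.
Parse left to right (heavy = foot alone; LL = one foot; stranded L unfooted): (ˈdrag) de (ˈfo:r) ki (ˈdi:l) (fe.ˈdre:) (fo:.ˈspu:).
Foot heads: 1, 3, 5, 7, 9.
Primary stress on the rightmost head = syllable 9.
Primary stress: syllable 9 → drag.de.fo:r.ki.di:l.fe.dre:.fo:.ˈspu:.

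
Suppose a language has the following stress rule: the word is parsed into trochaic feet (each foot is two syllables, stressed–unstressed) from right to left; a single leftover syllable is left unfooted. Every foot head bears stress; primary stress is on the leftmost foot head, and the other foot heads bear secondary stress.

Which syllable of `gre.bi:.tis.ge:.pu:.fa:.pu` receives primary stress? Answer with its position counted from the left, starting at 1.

Parse right to left into trochaic (ˈσσ) feet: gre (ˈbi:.tis) (ˈge:.pu:) (ˈfa:.pu). Syllable 1 is left unfooted.
Foot heads (stressed positions): 2, 4, 6.
End Rule Leftmost: primary stress on the leftmost head = syllable 2.
Primary stress: syllable 2 → gre.ˈbi:.tis.ge:.pu:.fa:.pu.

2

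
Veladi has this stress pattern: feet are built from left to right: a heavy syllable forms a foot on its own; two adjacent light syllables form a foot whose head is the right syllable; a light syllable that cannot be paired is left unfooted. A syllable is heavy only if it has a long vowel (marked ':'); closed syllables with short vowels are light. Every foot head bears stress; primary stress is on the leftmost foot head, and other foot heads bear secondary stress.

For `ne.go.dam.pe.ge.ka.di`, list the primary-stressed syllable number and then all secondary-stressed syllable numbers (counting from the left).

Weights: 1 ne L, 2 go L, 3 dam L, 4 pe L, 5 ge L, 6 ka L, 7 di L.
Parse left to right (heavy = foot alone; LL = one foot; stranded L unfooted): (ne.ˈgo) (dam.ˈpe) (ge.ˈka) di.
Foot heads: 2, 4, 6.
Primary stress on the leftmost head = syllable 2.
Secondary stress on 4, 6: ne.ˈgo.dam.ˌpe.ge.ˌka.di.

primary 2, secondary 4, 6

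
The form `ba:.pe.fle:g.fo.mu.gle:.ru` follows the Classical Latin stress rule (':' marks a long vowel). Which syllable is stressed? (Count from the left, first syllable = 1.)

Classical Latin: stress the penult if heavy (long vowel or closed), else the antepenult.
Weights: 5 mu L, 6 gle: H, 7 ru L.
The penult (syllable 6, gle:) is heavy, so it takes stress.
Stress on syllable 6: ba:.pe.fle:g.fo.mu.ˈgle:.ru.

6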